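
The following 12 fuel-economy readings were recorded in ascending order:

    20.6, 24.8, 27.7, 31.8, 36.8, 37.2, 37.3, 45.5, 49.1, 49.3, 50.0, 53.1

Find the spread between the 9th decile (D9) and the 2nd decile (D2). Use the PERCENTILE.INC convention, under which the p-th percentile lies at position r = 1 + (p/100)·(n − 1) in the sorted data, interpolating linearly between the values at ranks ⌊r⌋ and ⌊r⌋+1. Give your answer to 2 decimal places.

n = 12.
P20: r = 3.2; ranks 3–4 are 27.7, 31.8; interpolating gives 28.52.
P90: r = 10.9; ranks 10–11 are 49.3, 50.0; interpolating gives 49.93.
Difference: 49.93 − 28.52 = 21.41.

21.41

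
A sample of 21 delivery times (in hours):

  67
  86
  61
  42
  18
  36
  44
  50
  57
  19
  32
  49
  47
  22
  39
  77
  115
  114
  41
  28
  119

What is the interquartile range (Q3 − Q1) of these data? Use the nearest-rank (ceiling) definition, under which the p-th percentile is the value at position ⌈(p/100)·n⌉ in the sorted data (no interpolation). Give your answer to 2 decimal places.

Sorted: 18, 19, 22, 28, 32, 36, 39, 41, 42, 44, 47, 49, 50, 57, 61, 67, 77, 86, 114, 115, 119.
n = 21.
P25: rank ⌈25/100·21⌉ = 6 → 36.
P75: rank ⌈75/100·21⌉ = 16 → 67.
Difference: 67 − 36 = 31.

31.00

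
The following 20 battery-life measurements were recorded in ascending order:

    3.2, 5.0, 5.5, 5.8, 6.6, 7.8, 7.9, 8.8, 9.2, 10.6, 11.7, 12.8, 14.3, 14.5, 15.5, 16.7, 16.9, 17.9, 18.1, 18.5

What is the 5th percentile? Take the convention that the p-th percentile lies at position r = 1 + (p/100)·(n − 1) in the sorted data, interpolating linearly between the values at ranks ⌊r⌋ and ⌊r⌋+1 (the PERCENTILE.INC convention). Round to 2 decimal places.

n = 20.
r = 1 + (5/100)·(20 − 1) = 1 + 0.95 = 1.95.
Rank 1 is 3.2 and rank 2 is 5.0.
Interpolate: 3.2 + 0.95·(5.0 − 3.2) = 3.2 + 0.95·1.8 = 4.91.

4.91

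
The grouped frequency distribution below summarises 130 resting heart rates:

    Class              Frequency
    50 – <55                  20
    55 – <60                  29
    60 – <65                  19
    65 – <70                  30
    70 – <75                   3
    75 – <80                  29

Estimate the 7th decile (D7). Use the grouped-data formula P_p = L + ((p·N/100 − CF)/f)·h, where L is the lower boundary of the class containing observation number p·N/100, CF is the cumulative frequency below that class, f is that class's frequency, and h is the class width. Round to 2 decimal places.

68.83

N = 130; target position k = 70/100 · 130 = 91.
Cumulative frequencies: 20, 49, 68, 98, 101, 130.
Observation 91 falls in the class 65 – <70.
L = 65, CF = 68, f = 30, h = 5.
P70 = 65 + ((91 − 68)/30)·5 = 65 + 3.83333 = 68.8333.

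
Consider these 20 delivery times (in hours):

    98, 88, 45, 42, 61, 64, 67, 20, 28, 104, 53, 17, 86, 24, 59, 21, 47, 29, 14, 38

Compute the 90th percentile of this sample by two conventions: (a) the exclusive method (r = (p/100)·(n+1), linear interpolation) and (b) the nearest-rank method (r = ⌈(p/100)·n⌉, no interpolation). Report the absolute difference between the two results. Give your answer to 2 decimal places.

9.00

Sorted: 14, 17, 20, 21, 24, 28, 29, 38, 42, 45, 47, 53, 59, 61, 64, 67, 86, 88, 98, 104.
n = 20.
(a) r = 18.9; between ranks 18 (88) and 19 (98): 97.
(b) the nearest-rank method: rank 18 → 88.
|97 − 88| = 9.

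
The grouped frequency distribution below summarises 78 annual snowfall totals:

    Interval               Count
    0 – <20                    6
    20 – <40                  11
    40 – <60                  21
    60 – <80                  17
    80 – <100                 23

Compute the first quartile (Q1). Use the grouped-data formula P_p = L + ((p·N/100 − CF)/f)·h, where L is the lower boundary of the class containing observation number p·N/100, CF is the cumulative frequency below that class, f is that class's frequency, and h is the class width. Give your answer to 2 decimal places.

N = 78; target position k = 25/100 · 78 = 19.5.
Cumulative frequencies: 6, 17, 38, 55, 78.
Observation 19.5 falls in the class 40 – <60.
L = 40, CF = 17, f = 21, h = 20.
P25 = 40 + ((19.5 − 17)/21)·20 = 40 + 2.38095 = 42.381.

42.38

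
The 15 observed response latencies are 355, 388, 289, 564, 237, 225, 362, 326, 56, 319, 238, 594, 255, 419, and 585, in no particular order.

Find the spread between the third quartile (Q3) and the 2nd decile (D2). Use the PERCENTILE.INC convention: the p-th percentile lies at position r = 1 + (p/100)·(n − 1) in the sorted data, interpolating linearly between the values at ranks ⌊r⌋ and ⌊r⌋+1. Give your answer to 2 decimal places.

Sorted: 56, 225, 237, 238, 255, 289, 319, 326, 355, 362, 388, 419, 564, 585, 594.
n = 15.
P20: r = 3.8; ranks 3–4 are 237, 238; interpolating gives 237.8.
P75: r = 11.5; ranks 11–12 are 388, 419; interpolating gives 403.5.
Difference: 403.5 − 237.8 = 165.7.

165.70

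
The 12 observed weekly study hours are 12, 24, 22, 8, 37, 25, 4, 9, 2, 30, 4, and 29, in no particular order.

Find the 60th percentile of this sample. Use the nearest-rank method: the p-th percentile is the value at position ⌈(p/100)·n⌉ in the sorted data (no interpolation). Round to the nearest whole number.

Sorted: 2, 4, 4, 8, 9, 12, 22, 24, 25, 29, 30, 37.
n = 12.
Position = ⌈60/100 · 12⌉ = ⌈7.2⌉ = 8.
The value at rank 8 is 24.

24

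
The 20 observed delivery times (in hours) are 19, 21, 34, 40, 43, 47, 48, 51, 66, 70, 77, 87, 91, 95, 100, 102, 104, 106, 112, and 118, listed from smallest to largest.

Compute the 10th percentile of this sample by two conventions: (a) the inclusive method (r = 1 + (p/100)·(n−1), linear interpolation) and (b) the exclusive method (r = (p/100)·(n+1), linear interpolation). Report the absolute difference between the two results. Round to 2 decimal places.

10.40

n = 20.
(a) r = 2.9; between ranks 2 (21) and 3 (34): 32.7.
(b) r = 2.1; between ranks 2 (21) and 3 (34): 22.3.
|32.7 − 22.3| = 10.4.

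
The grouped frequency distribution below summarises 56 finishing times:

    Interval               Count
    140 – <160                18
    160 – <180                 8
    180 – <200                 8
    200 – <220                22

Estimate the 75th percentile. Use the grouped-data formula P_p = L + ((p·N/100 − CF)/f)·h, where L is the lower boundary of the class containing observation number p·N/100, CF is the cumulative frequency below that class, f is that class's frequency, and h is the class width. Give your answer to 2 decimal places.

N = 56; target position k = 75/100 · 56 = 42.
Cumulative frequencies: 18, 26, 34, 56.
Observation 42 falls in the class 200 – <220.
L = 200, CF = 34, f = 22, h = 20.
P75 = 200 + ((42 − 34)/22)·20 = 200 + 7.27273 = 207.273.

207.27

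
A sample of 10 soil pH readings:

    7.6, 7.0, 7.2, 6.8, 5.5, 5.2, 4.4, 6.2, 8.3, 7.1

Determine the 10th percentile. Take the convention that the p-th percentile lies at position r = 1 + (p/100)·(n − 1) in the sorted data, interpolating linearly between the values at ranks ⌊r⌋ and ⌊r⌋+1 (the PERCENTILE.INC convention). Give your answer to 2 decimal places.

Sorted: 4.4, 5.2, 5.5, 6.2, 6.8, 7.0, 7.1, 7.2, 7.6, 8.3.
n = 10.
r = 1 + (10/100)·(10 − 1) = 1 + 0.9 = 1.9.
Rank 1 is 4.4 and rank 2 is 5.2.
Interpolate: 4.4 + 0.9·(5.2 − 4.4) = 4.4 + 0.9·0.8 = 5.12.

5.12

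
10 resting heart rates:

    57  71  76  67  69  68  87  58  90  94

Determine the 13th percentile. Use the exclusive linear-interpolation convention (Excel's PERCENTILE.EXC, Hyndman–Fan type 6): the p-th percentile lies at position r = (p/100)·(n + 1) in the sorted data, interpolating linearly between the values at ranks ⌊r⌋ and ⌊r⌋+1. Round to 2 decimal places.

57.43

Sorted: 57, 58, 67, 68, 69, 71, 76, 87, 90, 94.
n = 10.
r = (13/100)·(10 + 1) = 1.43.
Rank 1 is 57 and rank 2 is 58.
Interpolate: 57 + 0.43·(58 − 57) = 57 + 0.43·1 = 57.43.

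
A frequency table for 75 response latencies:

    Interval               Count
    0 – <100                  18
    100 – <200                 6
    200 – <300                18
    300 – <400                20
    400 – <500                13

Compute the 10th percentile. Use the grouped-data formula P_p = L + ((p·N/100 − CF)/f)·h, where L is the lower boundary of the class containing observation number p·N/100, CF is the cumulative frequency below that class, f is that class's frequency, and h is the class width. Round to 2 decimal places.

41.67

N = 75; target position k = 10/100 · 75 = 7.5.
Cumulative frequencies: 18, 24, 42, 62, 75.
Observation 7.5 falls in the class 0 – <100.
L = 0, CF = 0, f = 18, h = 100.
P10 = 0 + ((7.5 − 0)/18)·100 = 0 + 41.6667 = 41.6667.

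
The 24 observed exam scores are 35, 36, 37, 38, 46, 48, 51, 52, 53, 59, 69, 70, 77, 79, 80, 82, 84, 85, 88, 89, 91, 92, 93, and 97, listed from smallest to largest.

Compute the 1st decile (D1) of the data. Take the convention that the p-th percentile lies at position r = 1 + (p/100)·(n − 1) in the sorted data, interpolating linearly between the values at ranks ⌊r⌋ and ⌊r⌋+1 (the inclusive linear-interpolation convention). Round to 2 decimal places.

n = 24.
r = 1 + (10/100)·(24 − 1) = 1 + 2.3 = 3.3.
Rank 3 is 37 and rank 4 is 38.
Interpolate: 37 + 0.3·(38 − 37) = 37 + 0.3·1 = 37.3.

37.30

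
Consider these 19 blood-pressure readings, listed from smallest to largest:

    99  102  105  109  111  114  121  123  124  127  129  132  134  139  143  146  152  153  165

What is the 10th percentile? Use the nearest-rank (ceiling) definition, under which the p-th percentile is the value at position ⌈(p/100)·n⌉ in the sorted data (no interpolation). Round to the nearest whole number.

102

n = 19.
Position = ⌈10/100 · 19⌉ = ⌈1.9⌉ = 2.
The value at rank 2 is 102.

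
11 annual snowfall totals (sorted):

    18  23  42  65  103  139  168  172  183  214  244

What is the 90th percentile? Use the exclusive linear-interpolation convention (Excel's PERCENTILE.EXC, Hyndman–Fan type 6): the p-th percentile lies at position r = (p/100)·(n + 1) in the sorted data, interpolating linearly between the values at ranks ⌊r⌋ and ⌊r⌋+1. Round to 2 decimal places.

238.00

n = 11.
r = (90/100)·(11 + 1) = 10.8.
Rank 10 is 214 and rank 11 is 244.
Interpolate: 214 + 0.8·(244 − 214) = 214 + 0.8·30 = 238.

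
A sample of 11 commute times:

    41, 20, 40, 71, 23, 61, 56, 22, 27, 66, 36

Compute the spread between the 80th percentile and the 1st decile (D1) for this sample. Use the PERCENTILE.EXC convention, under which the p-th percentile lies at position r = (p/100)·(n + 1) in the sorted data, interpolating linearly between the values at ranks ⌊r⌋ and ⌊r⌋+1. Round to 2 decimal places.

Sorted: 20, 22, 23, 27, 36, 40, 41, 56, 61, 66, 71.
n = 11.
P10: r = 1.2; ranks 1–2 are 20, 22; interpolating gives 20.4.
P80: r = 9.6; ranks 9–10 are 61, 66; interpolating gives 64.
Difference: 64 − 20.4 = 43.6.

43.60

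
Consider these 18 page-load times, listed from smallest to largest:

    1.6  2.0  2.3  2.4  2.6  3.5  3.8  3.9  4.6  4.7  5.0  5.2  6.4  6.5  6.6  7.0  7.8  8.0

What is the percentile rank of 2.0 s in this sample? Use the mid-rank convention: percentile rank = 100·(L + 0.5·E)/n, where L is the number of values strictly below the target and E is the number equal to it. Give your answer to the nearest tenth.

8.3

Count below 2.0: L = 1; count equal: E = 1; n = 18.
Percentile rank = 100·(1 + 0.5·1)/18 = 100·1.5/18 = 8.333.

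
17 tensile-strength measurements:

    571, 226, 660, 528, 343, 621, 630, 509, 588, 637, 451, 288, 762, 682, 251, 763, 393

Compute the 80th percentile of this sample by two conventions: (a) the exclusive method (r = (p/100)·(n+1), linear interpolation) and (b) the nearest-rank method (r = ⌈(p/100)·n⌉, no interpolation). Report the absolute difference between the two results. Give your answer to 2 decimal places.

Sorted: 226, 251, 288, 343, 393, 451, 509, 528, 571, 588, 621, 630, 637, 660, 682, 762, 763.
n = 17.
(a) r = 14.4; between ranks 14 (660) and 15 (682): 668.8.
(b) the nearest-rank method: rank 14 → 660.
|668.8 − 660| = 8.8.

8.80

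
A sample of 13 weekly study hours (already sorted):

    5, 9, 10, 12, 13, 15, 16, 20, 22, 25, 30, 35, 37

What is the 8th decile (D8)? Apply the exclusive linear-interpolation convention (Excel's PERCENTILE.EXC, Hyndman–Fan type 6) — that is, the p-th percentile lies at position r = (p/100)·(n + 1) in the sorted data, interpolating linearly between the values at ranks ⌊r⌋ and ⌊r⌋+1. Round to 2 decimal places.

n = 13.
r = (80/100)·(13 + 1) = 11.2.
Rank 11 is 30 and rank 12 is 35.
Interpolate: 30 + 0.2·(35 − 30) = 30 + 0.2·5 = 31.

31.00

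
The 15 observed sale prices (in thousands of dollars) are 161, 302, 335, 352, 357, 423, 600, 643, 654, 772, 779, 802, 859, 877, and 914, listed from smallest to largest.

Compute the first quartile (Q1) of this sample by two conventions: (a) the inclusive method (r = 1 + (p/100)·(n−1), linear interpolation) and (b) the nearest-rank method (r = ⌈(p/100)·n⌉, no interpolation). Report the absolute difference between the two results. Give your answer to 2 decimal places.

2.50

n = 15.
(a) r = 4.5; between ranks 4 (352) and 5 (357): 354.5.
(b) the nearest-rank method: rank 4 → 352.
|354.5 − 352| = 2.5.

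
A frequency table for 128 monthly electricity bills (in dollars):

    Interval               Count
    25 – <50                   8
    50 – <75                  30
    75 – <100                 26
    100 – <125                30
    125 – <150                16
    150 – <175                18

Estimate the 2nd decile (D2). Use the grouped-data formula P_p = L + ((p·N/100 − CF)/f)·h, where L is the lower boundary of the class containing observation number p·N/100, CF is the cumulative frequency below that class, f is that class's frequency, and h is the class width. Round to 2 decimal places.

N = 128; target position k = 20/100 · 128 = 25.6.
Cumulative frequencies: 8, 38, 64, 94, 110, 128.
Observation 25.6 falls in the class 50 – <75.
L = 50, CF = 8, f = 30, h = 25.
P20 = 50 + ((25.6 − 8)/30)·25 = 50 + 14.6667 = 64.6667.

64.67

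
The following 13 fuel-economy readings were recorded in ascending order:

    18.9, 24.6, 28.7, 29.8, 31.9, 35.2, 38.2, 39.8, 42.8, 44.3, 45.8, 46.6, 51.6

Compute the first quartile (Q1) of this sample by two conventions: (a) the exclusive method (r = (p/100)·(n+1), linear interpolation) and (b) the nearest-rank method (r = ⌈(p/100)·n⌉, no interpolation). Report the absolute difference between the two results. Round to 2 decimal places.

0.55

n = 13.
(a) r = 3.5; between ranks 3 (28.7) and 4 (29.8): 29.25.
(b) the nearest-rank method: rank 4 → 29.8.
|29.25 − 29.8| = 0.55.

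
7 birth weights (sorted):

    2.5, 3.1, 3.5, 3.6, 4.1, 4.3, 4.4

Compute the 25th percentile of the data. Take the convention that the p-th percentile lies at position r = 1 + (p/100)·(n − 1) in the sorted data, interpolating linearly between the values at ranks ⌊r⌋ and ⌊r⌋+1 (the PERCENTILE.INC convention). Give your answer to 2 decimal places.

n = 7.
r = 1 + (25/100)·(7 − 1) = 1 + 1.5 = 2.5.
Rank 2 is 3.1 and rank 3 is 3.5.
Interpolate: 3.1 + 0.5·(3.5 − 3.1) = 3.1 + 0.5·0.4 = 3.3.

3.30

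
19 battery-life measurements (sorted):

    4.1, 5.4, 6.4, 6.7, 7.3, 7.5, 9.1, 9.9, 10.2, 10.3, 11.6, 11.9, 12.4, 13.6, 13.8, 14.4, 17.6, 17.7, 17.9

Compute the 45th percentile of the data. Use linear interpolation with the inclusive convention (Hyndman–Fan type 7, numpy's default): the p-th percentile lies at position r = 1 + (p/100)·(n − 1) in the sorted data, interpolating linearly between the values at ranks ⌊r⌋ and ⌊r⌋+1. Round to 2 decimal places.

n = 19.
r = 1 + (45/100)·(19 − 1) = 1 + 8.1 = 9.1.
Rank 9 is 10.2 and rank 10 is 10.3.
Interpolate: 10.2 + 0.1·(10.3 − 10.2) = 10.2 + 0.1·0.1 = 10.21.

10.21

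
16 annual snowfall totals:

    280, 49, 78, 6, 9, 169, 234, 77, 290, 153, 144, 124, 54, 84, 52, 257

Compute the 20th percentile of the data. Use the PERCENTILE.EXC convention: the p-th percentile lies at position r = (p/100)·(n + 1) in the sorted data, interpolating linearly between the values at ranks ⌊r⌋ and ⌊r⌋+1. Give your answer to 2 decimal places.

50.20

Sorted: 6, 9, 49, 52, 54, 77, 78, 84, 124, 144, 153, 169, 234, 257, 280, 290.
n = 16.
r = (20/100)·(16 + 1) = 3.4.
Rank 3 is 49 and rank 4 is 52.
Interpolate: 49 + 0.4·(52 − 49) = 49 + 0.4·3 = 50.2.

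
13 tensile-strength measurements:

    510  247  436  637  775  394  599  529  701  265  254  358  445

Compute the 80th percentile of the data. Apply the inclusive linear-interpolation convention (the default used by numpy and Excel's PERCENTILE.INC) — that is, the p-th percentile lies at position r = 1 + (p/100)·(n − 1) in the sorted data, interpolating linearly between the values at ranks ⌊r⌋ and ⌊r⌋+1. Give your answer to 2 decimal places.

621.80

Sorted: 247, 254, 265, 358, 394, 436, 445, 510, 529, 599, 637, 701, 775.
n = 13.
r = 1 + (80/100)·(13 − 1) = 1 + 9.6 = 10.6.
Rank 10 is 599 and rank 11 is 637.
Interpolate: 599 + 0.6·(637 − 599) = 599 + 0.6·38 = 621.8.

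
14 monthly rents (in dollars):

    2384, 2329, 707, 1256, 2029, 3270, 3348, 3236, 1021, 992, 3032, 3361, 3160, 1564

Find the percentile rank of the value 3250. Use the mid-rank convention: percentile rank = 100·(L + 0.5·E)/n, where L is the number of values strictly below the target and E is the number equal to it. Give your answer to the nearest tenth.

78.6

Sorted: 707, 992, 1021, 1256, 1564, 2029, 2329, 2384, 3032, 3160, 3236, 3270, 3348, 3361.
Count below 3250: L = 11; count equal: E = 0; n = 14.
Percentile rank = 100·(11 + 0.5·0)/14 = 100·11/14 = 78.57.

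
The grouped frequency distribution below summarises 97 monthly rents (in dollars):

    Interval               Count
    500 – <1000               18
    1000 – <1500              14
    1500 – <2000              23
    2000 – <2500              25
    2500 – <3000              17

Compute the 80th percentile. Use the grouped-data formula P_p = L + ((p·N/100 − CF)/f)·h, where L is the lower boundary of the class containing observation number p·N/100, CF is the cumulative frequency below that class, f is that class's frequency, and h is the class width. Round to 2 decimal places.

2452.00

N = 97; target position k = 80/100 · 97 = 77.6.
Cumulative frequencies: 18, 32, 55, 80, 97.
Observation 77.6 falls in the class 2000 – <2500.
L = 2000, CF = 55, f = 25, h = 500.
P80 = 2000 + ((77.6 − 55)/25)·500 = 2000 + 452 = 2452.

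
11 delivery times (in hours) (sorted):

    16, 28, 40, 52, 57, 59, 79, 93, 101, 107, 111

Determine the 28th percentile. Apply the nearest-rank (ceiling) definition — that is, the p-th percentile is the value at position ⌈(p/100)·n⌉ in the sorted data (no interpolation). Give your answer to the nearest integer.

52

n = 11.
Position = ⌈28/100 · 11⌉ = ⌈3.08⌉ = 4.
The value at rank 4 is 52.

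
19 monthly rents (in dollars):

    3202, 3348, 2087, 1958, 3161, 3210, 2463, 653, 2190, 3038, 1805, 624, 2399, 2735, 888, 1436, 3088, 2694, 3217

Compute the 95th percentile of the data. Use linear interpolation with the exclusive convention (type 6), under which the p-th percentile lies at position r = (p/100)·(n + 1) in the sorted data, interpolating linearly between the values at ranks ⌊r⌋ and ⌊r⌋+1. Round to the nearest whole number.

3348

Sorted: 624, 653, 888, 1436, 1805, 1958, 2087, 2190, 2399, 2463, 2694, 2735, 3038, 3088, 3161, 3202, 3210, 3217, 3348.
n = 19.
r = (95/100)·(19 + 1) = 19.
r is an integer, so P95 is the value at rank 19: 3348.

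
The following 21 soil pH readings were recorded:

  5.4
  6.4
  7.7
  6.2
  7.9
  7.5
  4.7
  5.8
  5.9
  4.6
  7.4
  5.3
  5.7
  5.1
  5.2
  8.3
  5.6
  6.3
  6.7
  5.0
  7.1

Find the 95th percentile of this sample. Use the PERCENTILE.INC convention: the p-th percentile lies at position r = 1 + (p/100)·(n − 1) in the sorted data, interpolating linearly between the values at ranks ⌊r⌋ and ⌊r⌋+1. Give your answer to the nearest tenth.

7.9

Sorted: 4.6, 4.7, 5.0, 5.1, 5.2, 5.3, 5.4, 5.6, 5.7, 5.8, 5.9, 6.2, 6.3, 6.4, 6.7, 7.1, 7.4, 7.5, 7.7, 7.9, 8.3.
n = 21.
r = 1 + (95/100)·(21 − 1) = 1 + 19 = 20.
r is an integer, so P95 is the value at rank 20: 7.9.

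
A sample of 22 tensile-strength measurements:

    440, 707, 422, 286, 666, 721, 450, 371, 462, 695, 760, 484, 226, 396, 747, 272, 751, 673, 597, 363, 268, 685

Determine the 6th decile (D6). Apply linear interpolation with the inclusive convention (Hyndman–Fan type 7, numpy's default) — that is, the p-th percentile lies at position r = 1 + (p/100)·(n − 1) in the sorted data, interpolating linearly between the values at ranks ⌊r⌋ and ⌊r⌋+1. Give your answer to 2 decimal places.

638.40

Sorted: 226, 268, 272, 286, 363, 371, 396, 422, 440, 450, 462, 484, 597, 666, 673, 685, 695, 707, 721, 747, 751, 760.
n = 22.
r = 1 + (60/100)·(22 − 1) = 1 + 12.6 = 13.6.
Rank 13 is 597 and rank 14 is 666.
Interpolate: 597 + 0.6·(666 − 597) = 597 + 0.6·69 = 638.4.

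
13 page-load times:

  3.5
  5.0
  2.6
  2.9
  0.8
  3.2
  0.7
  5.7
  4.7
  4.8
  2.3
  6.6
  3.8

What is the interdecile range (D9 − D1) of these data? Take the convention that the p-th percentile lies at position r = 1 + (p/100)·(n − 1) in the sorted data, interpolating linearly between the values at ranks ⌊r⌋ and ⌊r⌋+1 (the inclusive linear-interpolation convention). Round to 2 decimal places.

4.46

Sorted: 0.7, 0.8, 2.3, 2.6, 2.9, 3.2, 3.5, 3.8, 4.7, 4.8, 5.0, 5.7, 6.6.
n = 13.
P10: r = 2.2; ranks 2–3 are 0.8, 2.3; interpolating gives 1.1.
P90: r = 11.8; ranks 11–12 are 5.0, 5.7; interpolating gives 5.56.
Difference: 5.56 − 1.1 = 4.46.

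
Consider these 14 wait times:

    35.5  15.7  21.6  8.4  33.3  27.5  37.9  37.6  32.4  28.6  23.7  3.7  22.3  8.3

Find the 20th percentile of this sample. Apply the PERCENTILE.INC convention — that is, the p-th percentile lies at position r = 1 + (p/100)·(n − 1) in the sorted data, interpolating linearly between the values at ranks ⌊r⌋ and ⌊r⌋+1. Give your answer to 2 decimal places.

Sorted: 3.7, 8.3, 8.4, 15.7, 21.6, 22.3, 23.7, 27.5, 28.6, 32.4, 33.3, 35.5, 37.6, 37.9.
n = 14.
r = 1 + (20/100)·(14 − 1) = 1 + 2.6 = 3.6.
Rank 3 is 8.4 and rank 4 is 15.7.
Interpolate: 8.4 + 0.6·(15.7 − 8.4) = 8.4 + 0.6·7.3 = 12.78.

12.78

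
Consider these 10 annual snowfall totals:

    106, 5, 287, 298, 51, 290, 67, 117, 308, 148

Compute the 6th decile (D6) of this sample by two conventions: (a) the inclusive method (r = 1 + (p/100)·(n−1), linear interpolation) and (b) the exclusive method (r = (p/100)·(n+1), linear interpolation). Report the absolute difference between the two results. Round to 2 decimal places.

27.80

Sorted: 5, 51, 67, 106, 117, 148, 287, 290, 298, 308.
n = 10.
(a) r = 6.4; between ranks 6 (148) and 7 (287): 203.6.
(b) r = 6.6; between ranks 6 (148) and 7 (287): 231.4.
|203.6 − 231.4| = 27.8.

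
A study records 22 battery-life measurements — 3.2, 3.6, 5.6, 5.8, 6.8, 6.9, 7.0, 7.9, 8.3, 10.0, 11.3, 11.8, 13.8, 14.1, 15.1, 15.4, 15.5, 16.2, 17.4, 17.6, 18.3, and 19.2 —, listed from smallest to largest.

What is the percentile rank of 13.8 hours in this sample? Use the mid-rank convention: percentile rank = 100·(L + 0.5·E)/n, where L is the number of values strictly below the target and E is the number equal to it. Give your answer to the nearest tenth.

Count below 13.8: L = 12; count equal: E = 1; n = 22.
Percentile rank = 100·(12 + 0.5·1)/22 = 100·12.5/22 = 56.82.

56.8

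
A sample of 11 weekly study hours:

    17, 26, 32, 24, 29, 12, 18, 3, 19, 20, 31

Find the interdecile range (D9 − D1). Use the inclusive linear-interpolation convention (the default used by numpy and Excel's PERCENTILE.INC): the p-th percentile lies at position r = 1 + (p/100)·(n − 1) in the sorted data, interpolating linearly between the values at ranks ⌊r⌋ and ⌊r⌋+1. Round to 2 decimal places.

19.00

Sorted: 3, 12, 17, 18, 19, 20, 24, 26, 29, 31, 32.
n = 11.
P10: r = 2 (integer) → 12.
P90: r = 10 (integer) → 31.
Difference: 31 − 12 = 19.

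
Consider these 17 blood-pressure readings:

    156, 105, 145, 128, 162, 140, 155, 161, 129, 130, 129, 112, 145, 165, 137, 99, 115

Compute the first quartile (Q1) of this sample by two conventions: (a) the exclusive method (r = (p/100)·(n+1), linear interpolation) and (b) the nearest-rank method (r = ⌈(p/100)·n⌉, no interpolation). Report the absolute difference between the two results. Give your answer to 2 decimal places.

Sorted: 99, 105, 112, 115, 128, 129, 129, 130, 137, 140, 145, 145, 155, 156, 161, 162, 165.
n = 17.
(a) r = 4.5; between ranks 4 (115) and 5 (128): 121.5.
(b) the nearest-rank method: rank 5 → 128.
|121.5 − 128| = 6.5.

6.50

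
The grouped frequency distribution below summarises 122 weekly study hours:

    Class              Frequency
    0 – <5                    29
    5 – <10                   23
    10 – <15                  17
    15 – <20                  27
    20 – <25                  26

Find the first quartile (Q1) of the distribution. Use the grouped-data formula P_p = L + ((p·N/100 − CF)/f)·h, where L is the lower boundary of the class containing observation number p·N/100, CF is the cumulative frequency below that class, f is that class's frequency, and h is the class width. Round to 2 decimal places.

N = 122; target position k = 25/100 · 122 = 30.5.
Cumulative frequencies: 29, 52, 69, 96, 122.
Observation 30.5 falls in the class 5 – <10.
L = 5, CF = 29, f = 23, h = 5.
P25 = 5 + ((30.5 − 29)/23)·5 = 5 + 0.326087 = 5.32609.

5.33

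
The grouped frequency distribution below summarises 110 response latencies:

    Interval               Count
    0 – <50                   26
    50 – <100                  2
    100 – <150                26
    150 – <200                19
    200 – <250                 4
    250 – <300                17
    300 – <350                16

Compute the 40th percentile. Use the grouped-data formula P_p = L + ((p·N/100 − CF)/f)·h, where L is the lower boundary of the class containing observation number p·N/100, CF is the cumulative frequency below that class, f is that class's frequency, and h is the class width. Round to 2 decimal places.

130.77

N = 110; target position k = 40/100 · 110 = 44.
Cumulative frequencies: 26, 28, 54, 73, 77, 94, 110.
Observation 44 falls in the class 100 – <150.
L = 100, CF = 28, f = 26, h = 50.
P40 = 100 + ((44 − 28)/26)·50 = 100 + 30.7692 = 130.769.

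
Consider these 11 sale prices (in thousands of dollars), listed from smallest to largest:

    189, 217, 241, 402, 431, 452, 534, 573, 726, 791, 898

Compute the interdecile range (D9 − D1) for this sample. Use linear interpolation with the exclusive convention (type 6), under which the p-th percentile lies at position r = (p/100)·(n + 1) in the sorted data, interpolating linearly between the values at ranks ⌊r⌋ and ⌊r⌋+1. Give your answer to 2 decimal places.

682.00

n = 11.
P10: r = 1.2; ranks 1–2 are 189, 217; interpolating gives 194.6.
P90: r = 10.8; ranks 10–11 are 791, 898; interpolating gives 876.6.
Difference: 876.6 − 194.6 = 682.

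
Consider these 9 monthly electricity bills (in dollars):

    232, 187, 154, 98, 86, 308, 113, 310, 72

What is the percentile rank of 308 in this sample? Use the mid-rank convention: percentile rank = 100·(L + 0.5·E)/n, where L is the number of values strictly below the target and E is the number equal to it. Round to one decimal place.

83.3

Sorted: 72, 86, 98, 113, 154, 187, 232, 308, 310.
Count below 308: L = 7; count equal: E = 1; n = 9.
Percentile rank = 100·(7 + 0.5·1)/9 = 100·7.5/9 = 83.33.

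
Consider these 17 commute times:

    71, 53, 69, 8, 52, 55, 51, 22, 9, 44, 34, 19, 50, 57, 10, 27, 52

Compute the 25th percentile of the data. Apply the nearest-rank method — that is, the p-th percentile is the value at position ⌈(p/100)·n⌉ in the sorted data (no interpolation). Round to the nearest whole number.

22

Sorted: 8, 9, 10, 19, 22, 27, 34, 44, 50, 51, 52, 52, 53, 55, 57, 69, 71.
n = 17.
Position = ⌈25/100 · 17⌉ = ⌈4.25⌉ = 5.
The value at rank 5 is 22.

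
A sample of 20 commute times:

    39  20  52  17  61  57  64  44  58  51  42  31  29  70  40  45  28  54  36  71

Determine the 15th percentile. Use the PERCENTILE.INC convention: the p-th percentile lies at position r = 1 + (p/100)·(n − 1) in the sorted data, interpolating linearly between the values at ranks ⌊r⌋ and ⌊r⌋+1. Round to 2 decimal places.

28.85

Sorted: 17, 20, 28, 29, 31, 36, 39, 40, 42, 44, 45, 51, 52, 54, 57, 58, 61, 64, 70, 71.
n = 20.
r = 1 + (15/100)·(20 − 1) = 1 + 2.85 = 3.85.
Rank 3 is 28 and rank 4 is 29.
Interpolate: 28 + 0.85·(29 − 28) = 28 + 0.85·1 = 28.85.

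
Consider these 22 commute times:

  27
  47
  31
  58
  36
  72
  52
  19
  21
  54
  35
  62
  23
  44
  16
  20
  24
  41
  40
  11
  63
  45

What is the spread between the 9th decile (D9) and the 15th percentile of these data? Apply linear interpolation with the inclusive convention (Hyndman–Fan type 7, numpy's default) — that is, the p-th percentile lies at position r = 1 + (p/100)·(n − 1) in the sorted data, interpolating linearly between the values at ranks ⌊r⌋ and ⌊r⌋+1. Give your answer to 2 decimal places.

Sorted: 11, 16, 19, 20, 21, 23, 24, 27, 31, 35, 36, 40, 41, 44, 45, 47, 52, 54, 58, 62, 63, 72.
n = 22.
P15: r = 4.15; ranks 4–5 are 20, 21; interpolating gives 20.15.
P90: r = 19.9; ranks 19–20 are 58, 62; interpolating gives 61.6.
Difference: 61.6 − 20.15 = 41.45.

41.45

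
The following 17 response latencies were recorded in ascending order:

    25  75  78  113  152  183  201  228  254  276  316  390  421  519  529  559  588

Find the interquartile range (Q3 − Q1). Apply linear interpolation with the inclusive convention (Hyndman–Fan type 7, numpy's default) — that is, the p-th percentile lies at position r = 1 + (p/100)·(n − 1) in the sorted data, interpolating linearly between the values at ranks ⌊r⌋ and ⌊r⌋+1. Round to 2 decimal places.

269.00

n = 17.
P25: r = 5 (integer) → 152.
P75: r = 13 (integer) → 421.
Difference: 421 − 152 = 269.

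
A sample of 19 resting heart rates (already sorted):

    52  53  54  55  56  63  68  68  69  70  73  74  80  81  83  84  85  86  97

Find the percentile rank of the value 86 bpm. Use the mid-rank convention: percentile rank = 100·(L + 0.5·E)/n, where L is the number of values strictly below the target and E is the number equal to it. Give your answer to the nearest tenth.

Count below 86: L = 17; count equal: E = 1; n = 19.
Percentile rank = 100·(17 + 0.5·1)/19 = 100·17.5/19 = 92.11.

92.1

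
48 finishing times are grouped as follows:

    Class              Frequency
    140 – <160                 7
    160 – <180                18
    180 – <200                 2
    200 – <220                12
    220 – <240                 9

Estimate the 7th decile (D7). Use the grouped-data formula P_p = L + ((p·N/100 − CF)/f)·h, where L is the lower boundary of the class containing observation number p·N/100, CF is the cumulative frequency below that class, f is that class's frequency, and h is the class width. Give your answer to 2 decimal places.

211.00

N = 48; target position k = 70/100 · 48 = 33.6.
Cumulative frequencies: 7, 25, 27, 39, 48.
Observation 33.6 falls in the class 200 – <220.
L = 200, CF = 27, f = 12, h = 20.
P70 = 200 + ((33.6 − 27)/12)·20 = 200 + 11 = 211.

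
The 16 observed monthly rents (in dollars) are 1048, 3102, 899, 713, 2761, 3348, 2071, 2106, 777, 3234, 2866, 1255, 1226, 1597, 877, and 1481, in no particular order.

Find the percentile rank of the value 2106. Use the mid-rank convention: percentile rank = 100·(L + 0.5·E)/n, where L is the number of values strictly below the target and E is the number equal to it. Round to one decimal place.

65.6

Sorted: 713, 777, 877, 899, 1048, 1226, 1255, 1481, 1597, 2071, 2106, 2761, 2866, 3102, 3234, 3348.
Count below 2106: L = 10; count equal: E = 1; n = 16.
Percentile rank = 100·(10 + 0.5·1)/16 = 100·10.5/16 = 65.62.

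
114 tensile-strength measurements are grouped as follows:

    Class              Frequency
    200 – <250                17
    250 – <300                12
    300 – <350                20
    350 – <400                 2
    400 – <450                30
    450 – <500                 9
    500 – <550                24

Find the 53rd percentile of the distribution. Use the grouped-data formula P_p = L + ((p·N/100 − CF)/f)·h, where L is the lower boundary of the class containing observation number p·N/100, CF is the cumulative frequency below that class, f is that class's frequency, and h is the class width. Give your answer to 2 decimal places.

415.70

N = 114; target position k = 53/100 · 114 = 60.42.
Cumulative frequencies: 17, 29, 49, 51, 81, 90, 114.
Observation 60.42 falls in the class 400 – <450.
L = 400, CF = 51, f = 30, h = 50.
P53 = 400 + ((60.42 − 51)/30)·50 = 400 + 15.7 = 415.7.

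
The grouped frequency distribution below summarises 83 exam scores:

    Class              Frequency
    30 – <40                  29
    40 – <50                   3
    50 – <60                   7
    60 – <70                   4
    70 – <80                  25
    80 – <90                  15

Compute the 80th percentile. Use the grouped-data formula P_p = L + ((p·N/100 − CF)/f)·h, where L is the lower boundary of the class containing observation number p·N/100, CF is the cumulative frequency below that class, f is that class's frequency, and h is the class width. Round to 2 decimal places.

79.36

N = 83; target position k = 80/100 · 83 = 66.4.
Cumulative frequencies: 29, 32, 39, 43, 68, 83.
Observation 66.4 falls in the class 70 – <80.
L = 70, CF = 43, f = 25, h = 10.
P80 = 70 + ((66.4 − 43)/25)·10 = 70 + 9.36 = 79.36.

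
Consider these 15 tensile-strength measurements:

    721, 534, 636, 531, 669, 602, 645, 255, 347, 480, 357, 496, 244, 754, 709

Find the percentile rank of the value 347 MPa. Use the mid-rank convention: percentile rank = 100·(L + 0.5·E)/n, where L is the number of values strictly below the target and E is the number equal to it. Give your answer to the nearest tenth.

16.7

Sorted: 244, 255, 347, 357, 480, 496, 531, 534, 602, 636, 645, 669, 709, 721, 754.
Count below 347: L = 2; count equal: E = 1; n = 15.
Percentile rank = 100·(2 + 0.5·1)/15 = 100·2.5/15 = 16.67.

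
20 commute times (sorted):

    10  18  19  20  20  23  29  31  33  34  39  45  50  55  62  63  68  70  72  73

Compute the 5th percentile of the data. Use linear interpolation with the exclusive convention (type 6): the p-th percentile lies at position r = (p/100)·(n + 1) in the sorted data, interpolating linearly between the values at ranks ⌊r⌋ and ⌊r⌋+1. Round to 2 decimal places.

10.40

n = 20.
r = (5/100)·(20 + 1) = 1.05.
Rank 1 is 10 and rank 2 is 18.
Interpolate: 10 + 0.05·(18 − 10) = 10 + 0.05·8 = 10.4.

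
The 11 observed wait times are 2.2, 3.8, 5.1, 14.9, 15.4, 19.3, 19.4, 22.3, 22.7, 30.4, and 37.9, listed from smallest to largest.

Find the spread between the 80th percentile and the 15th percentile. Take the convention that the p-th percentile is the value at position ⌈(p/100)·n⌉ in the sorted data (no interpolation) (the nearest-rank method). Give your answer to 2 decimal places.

18.90

n = 11.
P15: rank ⌈15/100·11⌉ = 2 → 3.8.
P80: rank ⌈80/100·11⌉ = 9 → 22.7.
Difference: 22.7 − 3.8 = 18.9.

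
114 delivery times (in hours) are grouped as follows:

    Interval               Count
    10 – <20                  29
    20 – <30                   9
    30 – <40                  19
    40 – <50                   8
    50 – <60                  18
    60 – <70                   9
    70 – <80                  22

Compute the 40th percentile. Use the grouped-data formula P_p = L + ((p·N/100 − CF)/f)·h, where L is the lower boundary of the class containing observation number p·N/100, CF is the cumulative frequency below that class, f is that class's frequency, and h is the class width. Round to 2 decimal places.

N = 114; target position k = 40/100 · 114 = 45.6.
Cumulative frequencies: 29, 38, 57, 65, 83, 92, 114.
Observation 45.6 falls in the class 30 – <40.
L = 30, CF = 38, f = 19, h = 10.
P40 = 30 + ((45.6 − 38)/19)·10 = 30 + 4 = 34.

34.00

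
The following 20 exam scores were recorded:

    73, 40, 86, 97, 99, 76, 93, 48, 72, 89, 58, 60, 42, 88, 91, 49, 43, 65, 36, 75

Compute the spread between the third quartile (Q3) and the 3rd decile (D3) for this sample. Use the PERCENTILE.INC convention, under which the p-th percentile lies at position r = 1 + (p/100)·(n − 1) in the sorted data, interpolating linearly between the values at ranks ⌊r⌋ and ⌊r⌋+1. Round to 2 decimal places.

32.95

Sorted: 36, 40, 42, 43, 48, 49, 58, 60, 65, 72, 73, 75, 76, 86, 88, 89, 91, 93, 97, 99.
n = 20.
P30: r = 6.7; ranks 6–7 are 49, 58; interpolating gives 55.3.
P75: r = 15.25; ranks 15–16 are 88, 89; interpolating gives 88.25.
Difference: 88.25 − 55.3 = 32.95.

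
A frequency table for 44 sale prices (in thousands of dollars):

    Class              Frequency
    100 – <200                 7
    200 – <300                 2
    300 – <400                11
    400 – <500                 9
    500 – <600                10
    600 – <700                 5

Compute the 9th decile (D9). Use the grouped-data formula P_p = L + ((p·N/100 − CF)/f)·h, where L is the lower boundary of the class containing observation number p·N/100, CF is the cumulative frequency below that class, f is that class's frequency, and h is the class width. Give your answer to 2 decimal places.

612.00

N = 44; target position k = 90/100 · 44 = 39.6.
Cumulative frequencies: 7, 9, 20, 29, 39, 44.
Observation 39.6 falls in the class 600 – <700.
L = 600, CF = 39, f = 5, h = 100.
P90 = 600 + ((39.6 − 39)/5)·100 = 600 + 12 = 612.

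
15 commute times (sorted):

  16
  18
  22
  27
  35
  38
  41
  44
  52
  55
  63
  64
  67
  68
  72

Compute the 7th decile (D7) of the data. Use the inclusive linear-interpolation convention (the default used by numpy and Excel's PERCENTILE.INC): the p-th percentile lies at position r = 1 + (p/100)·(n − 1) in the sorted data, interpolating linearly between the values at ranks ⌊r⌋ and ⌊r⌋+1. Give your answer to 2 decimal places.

n = 15.
r = 1 + (70/100)·(15 − 1) = 1 + 9.8 = 10.8.
Rank 10 is 55 and rank 11 is 63.
Interpolate: 55 + 0.8·(63 − 55) = 55 + 0.8·8 = 61.4.

61.40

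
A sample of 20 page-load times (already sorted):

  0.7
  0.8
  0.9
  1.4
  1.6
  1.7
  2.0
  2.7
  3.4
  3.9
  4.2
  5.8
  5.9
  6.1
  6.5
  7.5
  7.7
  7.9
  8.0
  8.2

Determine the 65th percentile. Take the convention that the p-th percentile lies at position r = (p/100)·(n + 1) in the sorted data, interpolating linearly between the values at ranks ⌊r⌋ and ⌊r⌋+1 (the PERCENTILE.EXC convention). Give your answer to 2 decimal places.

n = 20.
r = (65/100)·(20 + 1) = 13.65.
Rank 13 is 5.9 and rank 14 is 6.1.
Interpolate: 5.9 + 0.65·(6.1 − 5.9) = 5.9 + 0.65·0.2 = 6.03.

6.03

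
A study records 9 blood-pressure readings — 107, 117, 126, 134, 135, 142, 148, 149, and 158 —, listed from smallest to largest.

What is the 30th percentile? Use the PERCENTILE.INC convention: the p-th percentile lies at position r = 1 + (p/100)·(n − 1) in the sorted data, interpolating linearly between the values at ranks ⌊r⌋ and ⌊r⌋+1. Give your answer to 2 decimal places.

n = 9.
r = 1 + (30/100)·(9 − 1) = 1 + 2.4 = 3.4.
Rank 3 is 126 and rank 4 is 134.
Interpolate: 126 + 0.4·(134 − 126) = 126 + 0.4·8 = 129.2.

129.20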